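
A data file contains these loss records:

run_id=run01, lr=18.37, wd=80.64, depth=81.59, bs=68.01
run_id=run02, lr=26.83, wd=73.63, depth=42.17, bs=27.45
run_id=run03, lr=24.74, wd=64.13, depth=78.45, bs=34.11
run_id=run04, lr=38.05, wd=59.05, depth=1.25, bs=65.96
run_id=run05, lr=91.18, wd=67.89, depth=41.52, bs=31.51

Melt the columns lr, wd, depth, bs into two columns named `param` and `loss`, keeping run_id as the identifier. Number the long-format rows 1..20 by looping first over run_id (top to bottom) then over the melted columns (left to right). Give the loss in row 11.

20 rows total (5 × 4). Row 11: index ⌊(11-1)/4⌋ = 2 into run_id → run03; (11-1) mod 4 = 2 into the melted columns → depth.
So row 11 is (run03, depth, 78.45); loss = 78.45.

78.45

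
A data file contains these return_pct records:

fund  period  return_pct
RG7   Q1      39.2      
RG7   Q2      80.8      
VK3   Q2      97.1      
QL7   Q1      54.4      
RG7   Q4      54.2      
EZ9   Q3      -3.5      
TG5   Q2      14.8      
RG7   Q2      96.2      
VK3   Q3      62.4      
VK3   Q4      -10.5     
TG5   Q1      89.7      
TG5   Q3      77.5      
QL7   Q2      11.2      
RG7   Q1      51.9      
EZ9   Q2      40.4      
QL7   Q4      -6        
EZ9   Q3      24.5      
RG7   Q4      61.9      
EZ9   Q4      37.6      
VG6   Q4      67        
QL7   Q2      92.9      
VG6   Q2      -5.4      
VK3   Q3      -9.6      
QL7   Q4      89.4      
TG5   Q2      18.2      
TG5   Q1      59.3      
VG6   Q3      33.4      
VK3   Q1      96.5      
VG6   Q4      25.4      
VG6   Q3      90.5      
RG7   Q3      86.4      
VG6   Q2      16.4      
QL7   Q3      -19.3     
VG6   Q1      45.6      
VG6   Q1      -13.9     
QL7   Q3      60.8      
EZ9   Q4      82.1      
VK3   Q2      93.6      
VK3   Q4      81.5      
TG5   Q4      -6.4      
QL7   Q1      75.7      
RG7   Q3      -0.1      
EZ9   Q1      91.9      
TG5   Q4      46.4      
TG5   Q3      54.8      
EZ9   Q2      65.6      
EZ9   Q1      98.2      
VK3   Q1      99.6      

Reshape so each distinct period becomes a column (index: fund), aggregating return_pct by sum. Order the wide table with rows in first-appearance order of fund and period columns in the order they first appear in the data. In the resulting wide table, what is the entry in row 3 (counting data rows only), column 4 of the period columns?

41.5

With rows in first-appearance order of fund, row 3 is fund=QL7. period columns in first-appearance order: Q1, Q2, Q4, Q3; column 4 is Q3.
Long rows with fund=QL7, period=Q3: -19.3 + 60.8 = 41.5.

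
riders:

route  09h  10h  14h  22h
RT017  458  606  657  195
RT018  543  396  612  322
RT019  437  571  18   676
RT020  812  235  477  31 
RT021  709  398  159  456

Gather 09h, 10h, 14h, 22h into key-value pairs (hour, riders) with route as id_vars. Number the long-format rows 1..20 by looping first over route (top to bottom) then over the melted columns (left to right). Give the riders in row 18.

398

20 rows total (5 × 4). Row 18: index ⌊(18-1)/4⌋ = 4 into route → RT021; (18-1) mod 4 = 1 into the melted columns → 10h.
So row 18 is (RT021, 10h, 398); riders = 398.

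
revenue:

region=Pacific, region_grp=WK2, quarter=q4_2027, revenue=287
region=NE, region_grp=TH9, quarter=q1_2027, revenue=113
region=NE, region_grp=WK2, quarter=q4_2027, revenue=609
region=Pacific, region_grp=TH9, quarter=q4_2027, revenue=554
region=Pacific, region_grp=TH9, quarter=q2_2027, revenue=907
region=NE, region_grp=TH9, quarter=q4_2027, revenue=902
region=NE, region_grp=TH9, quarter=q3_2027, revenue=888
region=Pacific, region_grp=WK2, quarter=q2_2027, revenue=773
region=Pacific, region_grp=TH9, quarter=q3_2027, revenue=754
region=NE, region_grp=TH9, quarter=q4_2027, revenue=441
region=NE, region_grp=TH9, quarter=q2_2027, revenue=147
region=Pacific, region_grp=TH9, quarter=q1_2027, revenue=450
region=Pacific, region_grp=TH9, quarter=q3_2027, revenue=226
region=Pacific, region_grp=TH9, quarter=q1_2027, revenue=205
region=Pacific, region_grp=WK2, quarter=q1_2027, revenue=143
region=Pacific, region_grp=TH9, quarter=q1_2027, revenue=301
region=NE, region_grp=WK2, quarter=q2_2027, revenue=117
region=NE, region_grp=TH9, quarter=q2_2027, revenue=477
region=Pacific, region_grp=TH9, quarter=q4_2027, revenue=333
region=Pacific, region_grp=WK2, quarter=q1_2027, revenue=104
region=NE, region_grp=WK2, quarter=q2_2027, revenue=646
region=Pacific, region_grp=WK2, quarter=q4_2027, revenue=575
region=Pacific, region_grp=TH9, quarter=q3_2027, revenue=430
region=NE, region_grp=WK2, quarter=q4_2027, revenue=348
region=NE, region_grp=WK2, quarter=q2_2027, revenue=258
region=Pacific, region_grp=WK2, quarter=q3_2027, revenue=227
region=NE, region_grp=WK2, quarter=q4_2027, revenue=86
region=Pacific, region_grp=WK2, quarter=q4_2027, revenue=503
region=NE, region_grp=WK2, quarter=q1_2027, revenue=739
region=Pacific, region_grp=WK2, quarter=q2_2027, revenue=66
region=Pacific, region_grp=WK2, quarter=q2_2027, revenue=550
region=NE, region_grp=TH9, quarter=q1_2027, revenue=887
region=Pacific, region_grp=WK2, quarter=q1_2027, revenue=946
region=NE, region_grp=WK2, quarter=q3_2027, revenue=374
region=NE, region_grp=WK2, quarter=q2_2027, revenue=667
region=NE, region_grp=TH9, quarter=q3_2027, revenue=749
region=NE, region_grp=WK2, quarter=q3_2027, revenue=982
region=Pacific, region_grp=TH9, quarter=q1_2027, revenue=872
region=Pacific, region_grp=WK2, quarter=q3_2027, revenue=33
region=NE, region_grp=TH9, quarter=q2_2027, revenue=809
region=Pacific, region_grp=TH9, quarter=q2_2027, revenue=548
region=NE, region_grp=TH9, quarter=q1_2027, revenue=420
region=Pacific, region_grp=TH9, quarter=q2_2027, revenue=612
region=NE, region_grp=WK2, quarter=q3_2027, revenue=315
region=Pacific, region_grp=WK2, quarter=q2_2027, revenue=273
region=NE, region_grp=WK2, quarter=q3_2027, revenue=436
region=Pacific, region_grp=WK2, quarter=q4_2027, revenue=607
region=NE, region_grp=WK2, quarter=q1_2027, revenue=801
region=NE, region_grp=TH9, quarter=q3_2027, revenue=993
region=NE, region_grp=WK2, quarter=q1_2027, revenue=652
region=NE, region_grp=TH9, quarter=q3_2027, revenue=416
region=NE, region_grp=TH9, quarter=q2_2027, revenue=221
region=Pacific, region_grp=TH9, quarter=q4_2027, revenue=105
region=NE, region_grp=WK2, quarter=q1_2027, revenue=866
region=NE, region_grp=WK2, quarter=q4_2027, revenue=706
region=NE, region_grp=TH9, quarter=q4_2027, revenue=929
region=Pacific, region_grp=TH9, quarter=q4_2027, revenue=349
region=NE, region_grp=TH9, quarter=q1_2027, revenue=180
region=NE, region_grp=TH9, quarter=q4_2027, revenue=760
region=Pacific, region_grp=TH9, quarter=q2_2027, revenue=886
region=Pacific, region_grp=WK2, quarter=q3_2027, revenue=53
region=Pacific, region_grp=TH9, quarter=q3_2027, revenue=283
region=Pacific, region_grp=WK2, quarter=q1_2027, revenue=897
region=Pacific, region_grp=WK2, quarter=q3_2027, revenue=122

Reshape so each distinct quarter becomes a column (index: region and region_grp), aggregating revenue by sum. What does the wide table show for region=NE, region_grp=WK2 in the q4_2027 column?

1749

Rows with region=NE, region_grp=WK2 and quarter=q4_2027: revenue values are 609, 348, 86, 706.
609 + 348 + 86 + 706 = 1749.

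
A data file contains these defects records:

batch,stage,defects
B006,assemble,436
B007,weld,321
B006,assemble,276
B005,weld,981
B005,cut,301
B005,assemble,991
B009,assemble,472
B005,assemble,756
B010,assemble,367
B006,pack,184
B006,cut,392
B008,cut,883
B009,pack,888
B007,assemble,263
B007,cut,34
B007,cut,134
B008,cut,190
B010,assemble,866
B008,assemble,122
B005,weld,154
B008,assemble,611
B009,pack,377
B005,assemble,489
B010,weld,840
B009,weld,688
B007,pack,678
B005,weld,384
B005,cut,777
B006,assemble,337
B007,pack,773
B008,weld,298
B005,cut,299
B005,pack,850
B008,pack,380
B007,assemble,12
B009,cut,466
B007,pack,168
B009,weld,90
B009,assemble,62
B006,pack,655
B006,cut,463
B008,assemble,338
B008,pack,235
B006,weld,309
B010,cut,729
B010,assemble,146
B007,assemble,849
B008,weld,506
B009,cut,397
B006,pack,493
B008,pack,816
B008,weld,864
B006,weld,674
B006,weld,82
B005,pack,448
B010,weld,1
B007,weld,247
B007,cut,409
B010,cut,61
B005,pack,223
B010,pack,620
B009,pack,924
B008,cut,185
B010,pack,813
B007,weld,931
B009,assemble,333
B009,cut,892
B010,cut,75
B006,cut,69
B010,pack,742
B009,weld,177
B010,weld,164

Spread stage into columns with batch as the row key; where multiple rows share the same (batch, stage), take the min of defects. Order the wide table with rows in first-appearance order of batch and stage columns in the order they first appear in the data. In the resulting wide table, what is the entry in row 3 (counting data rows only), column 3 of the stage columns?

With rows in first-appearance order of batch, row 3 is batch=B005. stage columns in first-appearance order: assemble, weld, cut, pack; column 3 is cut.
Long rows with batch=B005, stage=cut: min(301, 777, 299) = 299.

299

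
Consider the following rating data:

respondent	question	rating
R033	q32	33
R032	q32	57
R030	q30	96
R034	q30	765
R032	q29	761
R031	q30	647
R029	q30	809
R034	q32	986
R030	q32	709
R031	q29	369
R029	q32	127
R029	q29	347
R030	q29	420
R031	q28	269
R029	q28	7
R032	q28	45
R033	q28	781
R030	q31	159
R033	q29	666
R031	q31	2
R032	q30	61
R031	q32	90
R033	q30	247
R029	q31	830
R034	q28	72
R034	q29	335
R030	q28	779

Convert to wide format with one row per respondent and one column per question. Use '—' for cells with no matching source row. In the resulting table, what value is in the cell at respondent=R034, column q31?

No long-format row has respondent=R034 and question=q31, so the cell is —.

—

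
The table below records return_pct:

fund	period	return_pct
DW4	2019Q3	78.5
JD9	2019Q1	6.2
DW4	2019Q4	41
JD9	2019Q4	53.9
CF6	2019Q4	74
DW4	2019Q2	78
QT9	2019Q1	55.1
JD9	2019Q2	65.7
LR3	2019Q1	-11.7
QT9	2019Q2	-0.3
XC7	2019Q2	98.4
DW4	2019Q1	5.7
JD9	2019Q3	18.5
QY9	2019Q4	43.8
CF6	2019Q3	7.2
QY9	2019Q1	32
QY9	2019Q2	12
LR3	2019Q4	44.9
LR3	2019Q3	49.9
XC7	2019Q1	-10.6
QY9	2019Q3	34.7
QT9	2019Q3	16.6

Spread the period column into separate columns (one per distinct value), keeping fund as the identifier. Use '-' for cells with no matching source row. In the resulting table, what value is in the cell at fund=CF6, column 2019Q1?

No long-format row has fund=CF6 and period=2019Q1, so the cell is -.

-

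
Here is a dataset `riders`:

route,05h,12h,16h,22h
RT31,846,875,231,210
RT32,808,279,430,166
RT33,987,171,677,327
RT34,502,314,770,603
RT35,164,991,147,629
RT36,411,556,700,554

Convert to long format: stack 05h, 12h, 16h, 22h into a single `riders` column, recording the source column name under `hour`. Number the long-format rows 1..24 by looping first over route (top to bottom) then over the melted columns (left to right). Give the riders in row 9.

24 rows total (6 × 4). Row 9: index ⌊(9-1)/4⌋ = 2 into route → RT33; (9-1) mod 4 = 0 into the melted columns → 05h.
So row 9 is (RT33, 05h, 987); riders = 987.

987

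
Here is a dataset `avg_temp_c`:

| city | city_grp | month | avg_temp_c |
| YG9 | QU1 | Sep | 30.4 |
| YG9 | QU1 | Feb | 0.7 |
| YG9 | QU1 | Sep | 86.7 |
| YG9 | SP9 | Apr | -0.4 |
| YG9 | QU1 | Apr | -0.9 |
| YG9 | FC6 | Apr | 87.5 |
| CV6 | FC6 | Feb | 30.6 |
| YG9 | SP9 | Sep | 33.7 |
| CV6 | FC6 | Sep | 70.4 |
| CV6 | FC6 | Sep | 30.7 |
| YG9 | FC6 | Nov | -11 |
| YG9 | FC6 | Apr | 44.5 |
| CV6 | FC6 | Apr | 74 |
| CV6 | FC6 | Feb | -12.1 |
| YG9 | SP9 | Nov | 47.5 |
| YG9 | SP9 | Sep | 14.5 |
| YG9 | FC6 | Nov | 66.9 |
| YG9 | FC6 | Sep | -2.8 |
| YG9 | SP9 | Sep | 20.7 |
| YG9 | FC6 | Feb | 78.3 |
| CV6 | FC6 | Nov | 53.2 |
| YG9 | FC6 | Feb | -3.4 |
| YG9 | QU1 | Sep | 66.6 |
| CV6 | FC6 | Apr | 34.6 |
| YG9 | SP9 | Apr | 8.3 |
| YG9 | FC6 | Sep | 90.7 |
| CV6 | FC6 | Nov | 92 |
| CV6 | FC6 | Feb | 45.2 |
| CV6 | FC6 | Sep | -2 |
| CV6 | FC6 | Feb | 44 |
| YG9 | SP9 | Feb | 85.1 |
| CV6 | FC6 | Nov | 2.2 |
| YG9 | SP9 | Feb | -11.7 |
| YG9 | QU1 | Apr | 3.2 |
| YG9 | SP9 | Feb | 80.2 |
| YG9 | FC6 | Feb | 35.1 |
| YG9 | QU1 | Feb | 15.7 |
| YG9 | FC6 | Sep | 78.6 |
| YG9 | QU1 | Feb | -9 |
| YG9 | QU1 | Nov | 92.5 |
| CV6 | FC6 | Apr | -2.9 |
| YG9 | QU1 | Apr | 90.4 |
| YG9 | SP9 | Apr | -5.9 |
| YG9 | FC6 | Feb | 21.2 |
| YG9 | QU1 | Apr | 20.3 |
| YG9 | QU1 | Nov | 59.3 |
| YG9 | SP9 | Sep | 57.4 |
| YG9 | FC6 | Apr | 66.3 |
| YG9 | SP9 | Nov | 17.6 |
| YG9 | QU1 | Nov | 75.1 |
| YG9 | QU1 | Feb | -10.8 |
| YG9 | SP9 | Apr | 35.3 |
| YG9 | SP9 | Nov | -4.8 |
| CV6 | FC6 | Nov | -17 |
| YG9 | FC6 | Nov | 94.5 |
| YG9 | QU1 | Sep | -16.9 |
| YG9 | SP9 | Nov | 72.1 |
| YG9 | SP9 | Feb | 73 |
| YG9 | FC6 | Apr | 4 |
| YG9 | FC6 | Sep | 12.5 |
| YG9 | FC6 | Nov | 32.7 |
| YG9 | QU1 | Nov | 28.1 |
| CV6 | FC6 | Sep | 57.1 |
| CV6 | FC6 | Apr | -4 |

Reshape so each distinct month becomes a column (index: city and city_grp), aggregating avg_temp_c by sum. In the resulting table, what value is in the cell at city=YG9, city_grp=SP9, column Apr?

Rows with city=YG9, city_grp=SP9 and month=Apr: avg_temp_c values are -0.4, 8.3, -5.9, 35.3.
-0.4 + 8.3 + -5.9 + 35.3 = 37.3.

37.3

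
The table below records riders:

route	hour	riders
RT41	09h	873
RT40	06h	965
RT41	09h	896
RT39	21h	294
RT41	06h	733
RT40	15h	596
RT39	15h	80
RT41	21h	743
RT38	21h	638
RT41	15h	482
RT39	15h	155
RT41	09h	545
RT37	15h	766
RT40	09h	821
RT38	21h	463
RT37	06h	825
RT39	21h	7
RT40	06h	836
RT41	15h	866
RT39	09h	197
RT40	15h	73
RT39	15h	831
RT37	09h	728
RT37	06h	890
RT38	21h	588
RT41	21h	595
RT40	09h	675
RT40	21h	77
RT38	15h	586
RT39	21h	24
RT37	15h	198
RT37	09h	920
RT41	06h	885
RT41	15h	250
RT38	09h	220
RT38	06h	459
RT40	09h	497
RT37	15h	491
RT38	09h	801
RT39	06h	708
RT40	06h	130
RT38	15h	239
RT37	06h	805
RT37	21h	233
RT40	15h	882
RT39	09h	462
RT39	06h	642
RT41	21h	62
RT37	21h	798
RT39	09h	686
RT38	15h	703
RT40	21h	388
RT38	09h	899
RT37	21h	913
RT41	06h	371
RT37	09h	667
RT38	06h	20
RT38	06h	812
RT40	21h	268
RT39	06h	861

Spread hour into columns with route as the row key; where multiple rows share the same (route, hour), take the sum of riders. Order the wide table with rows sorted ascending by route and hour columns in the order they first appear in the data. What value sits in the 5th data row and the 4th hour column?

1598

With rows sorted ascending by route, row 5 is route=RT41. hour columns in first-appearance order: 09h, 06h, 21h, 15h; column 4 is 15h.
Long rows with route=RT41, hour=15h: 482 + 866 + 250 = 1598.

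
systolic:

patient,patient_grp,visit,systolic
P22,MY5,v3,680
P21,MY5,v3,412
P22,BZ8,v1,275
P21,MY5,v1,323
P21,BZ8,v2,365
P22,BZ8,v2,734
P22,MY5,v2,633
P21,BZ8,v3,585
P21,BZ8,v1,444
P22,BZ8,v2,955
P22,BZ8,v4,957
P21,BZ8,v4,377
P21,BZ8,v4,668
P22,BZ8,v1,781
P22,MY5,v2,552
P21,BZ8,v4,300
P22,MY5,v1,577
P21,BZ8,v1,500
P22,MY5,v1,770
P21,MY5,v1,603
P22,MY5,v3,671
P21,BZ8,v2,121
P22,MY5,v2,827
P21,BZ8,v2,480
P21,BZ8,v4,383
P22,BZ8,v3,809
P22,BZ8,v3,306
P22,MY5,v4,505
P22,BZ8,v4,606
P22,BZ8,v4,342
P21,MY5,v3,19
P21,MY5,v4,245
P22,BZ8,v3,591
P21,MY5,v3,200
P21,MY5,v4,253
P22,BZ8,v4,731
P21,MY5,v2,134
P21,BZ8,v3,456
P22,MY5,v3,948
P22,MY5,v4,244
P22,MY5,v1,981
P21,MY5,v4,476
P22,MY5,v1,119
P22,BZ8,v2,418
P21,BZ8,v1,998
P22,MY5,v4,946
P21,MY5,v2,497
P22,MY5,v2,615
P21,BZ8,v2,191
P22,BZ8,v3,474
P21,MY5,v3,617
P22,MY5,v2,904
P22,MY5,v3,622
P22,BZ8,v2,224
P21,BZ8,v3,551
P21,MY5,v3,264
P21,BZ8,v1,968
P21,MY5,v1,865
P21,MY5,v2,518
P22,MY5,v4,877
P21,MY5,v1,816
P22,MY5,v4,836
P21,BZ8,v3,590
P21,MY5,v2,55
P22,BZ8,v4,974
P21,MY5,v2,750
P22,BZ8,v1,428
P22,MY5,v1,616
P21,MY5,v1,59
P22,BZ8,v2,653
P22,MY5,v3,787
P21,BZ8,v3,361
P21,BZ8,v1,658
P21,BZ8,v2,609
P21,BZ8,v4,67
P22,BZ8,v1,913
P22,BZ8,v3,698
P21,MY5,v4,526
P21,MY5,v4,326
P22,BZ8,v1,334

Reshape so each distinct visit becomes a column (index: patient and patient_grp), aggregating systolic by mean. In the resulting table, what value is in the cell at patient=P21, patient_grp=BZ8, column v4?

359

Rows with patient=P21, patient_grp=BZ8 and visit=v4: systolic values are 377, 668, 300, 383, 67.
(377 + 668 + 300 + 383 + 67) / 5 = 359.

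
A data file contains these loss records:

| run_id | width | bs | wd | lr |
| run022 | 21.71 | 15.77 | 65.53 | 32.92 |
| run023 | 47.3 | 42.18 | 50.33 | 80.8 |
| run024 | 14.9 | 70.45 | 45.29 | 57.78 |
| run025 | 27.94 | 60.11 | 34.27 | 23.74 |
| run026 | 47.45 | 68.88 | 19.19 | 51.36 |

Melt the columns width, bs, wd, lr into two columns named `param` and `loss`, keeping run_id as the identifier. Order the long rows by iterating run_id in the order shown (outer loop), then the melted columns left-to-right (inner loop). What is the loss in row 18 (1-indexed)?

68.88

20 rows total (5 × 4). Row 18: index ⌊(18-1)/4⌋ = 4 into run_id → run026; (18-1) mod 4 = 1 into the melted columns → bs.
So row 18 is (run026, bs, 68.88); loss = 68.88.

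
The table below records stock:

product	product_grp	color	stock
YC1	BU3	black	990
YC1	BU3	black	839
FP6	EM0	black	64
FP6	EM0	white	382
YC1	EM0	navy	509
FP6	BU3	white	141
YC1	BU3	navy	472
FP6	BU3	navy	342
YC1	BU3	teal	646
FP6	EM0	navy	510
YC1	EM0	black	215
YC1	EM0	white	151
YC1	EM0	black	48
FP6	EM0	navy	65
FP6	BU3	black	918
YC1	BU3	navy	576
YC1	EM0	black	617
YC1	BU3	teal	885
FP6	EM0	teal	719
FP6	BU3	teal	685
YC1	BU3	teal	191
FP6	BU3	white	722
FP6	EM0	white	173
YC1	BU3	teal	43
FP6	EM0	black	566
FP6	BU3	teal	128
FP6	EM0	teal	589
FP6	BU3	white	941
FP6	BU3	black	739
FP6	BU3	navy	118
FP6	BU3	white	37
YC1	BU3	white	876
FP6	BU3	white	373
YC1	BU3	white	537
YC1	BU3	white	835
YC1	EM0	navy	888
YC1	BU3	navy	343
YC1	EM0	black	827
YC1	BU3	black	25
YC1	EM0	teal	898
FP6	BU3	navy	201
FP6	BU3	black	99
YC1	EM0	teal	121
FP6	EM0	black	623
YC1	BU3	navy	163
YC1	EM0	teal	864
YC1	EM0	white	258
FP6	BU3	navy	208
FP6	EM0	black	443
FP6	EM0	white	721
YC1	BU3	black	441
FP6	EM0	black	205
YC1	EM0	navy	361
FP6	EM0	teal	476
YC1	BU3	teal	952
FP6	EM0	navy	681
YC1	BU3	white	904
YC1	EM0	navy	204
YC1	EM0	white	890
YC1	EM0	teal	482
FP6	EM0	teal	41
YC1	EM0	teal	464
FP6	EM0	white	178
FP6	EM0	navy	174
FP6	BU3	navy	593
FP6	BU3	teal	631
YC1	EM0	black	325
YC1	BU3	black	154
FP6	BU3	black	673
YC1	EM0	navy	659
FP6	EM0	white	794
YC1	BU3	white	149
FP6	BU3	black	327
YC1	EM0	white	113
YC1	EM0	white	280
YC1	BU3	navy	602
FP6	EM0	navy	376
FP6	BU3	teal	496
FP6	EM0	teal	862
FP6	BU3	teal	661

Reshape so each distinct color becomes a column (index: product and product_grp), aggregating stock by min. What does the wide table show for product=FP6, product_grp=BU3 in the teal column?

128

Rows with product=FP6, product_grp=BU3 and color=teal: stock values are 685, 128, 631, 496, 661.
min(685, 128, 631, 496, 661) = 128.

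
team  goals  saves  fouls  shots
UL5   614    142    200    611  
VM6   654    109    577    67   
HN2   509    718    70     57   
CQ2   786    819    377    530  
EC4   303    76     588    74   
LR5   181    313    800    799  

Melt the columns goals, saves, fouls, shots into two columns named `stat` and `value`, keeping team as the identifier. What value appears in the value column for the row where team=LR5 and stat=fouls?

Unpivoting turns each (team, wide-column) pair into one long row.
The wide cell at row LR5, column fouls holds 800, so the long row (LR5, fouls) has value=800.

800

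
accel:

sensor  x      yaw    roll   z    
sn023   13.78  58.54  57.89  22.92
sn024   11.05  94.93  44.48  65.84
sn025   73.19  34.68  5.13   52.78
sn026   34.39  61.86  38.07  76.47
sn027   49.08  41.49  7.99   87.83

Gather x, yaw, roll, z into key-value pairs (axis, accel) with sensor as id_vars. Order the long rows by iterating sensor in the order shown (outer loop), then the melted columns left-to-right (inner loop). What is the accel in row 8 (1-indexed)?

20 rows total (5 × 4). Row 8: index ⌊(8-1)/4⌋ = 1 into sensor → sn024; (8-1) mod 4 = 3 into the melted columns → z.
So row 8 is (sn024, z, 65.84); accel = 65.84.

65.84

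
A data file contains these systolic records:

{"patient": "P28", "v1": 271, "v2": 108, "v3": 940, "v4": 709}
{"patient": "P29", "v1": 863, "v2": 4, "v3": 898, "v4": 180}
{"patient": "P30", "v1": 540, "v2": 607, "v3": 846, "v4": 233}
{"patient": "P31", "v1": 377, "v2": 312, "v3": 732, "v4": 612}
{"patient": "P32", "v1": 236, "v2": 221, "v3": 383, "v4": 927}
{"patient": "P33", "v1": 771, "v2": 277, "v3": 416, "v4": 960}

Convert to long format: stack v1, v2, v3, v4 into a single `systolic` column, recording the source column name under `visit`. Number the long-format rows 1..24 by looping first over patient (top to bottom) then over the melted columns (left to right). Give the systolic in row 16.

24 rows total (6 × 4). Row 16: index ⌊(16-1)/4⌋ = 3 into patient → P31; (16-1) mod 4 = 3 into the melted columns → v4.
So row 16 is (P31, v4, 612); systolic = 612.

612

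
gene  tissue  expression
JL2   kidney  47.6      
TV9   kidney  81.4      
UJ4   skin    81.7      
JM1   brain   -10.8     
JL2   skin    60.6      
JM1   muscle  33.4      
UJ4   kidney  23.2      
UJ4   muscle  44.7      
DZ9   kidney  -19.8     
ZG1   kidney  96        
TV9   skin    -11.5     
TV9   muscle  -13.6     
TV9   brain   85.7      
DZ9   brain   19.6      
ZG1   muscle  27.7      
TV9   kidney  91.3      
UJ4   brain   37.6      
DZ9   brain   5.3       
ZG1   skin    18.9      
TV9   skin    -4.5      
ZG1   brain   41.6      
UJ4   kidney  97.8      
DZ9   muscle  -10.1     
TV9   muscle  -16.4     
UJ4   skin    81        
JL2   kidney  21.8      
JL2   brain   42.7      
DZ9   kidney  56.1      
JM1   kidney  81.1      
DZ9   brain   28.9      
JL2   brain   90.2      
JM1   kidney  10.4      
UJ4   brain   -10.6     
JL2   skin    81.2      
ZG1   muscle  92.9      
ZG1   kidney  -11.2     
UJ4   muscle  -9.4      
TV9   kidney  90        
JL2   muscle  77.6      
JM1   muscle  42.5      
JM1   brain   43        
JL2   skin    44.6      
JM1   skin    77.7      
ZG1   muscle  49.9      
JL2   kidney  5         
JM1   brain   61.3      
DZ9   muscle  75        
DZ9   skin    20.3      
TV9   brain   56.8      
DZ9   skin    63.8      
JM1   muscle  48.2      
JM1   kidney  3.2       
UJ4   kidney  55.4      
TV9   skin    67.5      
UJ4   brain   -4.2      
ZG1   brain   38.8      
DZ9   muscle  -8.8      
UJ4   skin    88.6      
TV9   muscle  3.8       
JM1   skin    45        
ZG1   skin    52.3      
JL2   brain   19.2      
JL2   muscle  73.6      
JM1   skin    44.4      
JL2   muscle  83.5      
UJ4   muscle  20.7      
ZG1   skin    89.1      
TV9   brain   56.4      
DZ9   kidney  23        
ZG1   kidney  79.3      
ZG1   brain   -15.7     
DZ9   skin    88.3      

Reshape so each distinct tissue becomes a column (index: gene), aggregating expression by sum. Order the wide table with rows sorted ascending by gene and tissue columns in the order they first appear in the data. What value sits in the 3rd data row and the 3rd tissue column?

93.5

With rows sorted ascending by gene, row 3 is gene=JM1. tissue columns in first-appearance order: kidney, skin, brain, muscle; column 3 is brain.
Long rows with gene=JM1, tissue=brain: -10.8 + 43 + 61.3 = 93.5.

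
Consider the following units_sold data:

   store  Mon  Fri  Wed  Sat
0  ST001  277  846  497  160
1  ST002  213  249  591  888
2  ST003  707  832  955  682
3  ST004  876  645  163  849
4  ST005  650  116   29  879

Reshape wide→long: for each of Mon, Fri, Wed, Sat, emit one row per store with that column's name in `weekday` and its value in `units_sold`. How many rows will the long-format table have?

20

5 store values × 4 melted columns = 20 rows.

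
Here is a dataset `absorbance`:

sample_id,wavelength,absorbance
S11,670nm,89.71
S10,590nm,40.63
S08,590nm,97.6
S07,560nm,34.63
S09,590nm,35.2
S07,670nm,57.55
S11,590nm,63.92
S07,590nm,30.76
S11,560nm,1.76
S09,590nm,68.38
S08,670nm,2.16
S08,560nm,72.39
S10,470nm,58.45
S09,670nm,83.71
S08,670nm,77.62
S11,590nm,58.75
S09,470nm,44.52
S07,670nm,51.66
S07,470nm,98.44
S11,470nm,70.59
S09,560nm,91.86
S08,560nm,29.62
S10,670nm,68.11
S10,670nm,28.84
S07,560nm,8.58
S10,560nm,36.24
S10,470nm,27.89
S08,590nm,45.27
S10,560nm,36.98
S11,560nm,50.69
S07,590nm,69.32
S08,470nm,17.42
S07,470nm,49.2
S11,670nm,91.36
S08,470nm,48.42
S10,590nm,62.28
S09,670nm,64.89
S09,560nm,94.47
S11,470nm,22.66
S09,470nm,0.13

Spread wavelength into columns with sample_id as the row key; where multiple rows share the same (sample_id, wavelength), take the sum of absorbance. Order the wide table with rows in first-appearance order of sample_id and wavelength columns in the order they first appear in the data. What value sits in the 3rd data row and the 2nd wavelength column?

142.87

With rows in first-appearance order of sample_id, row 3 is sample_id=S08. wavelength columns in first-appearance order: 670nm, 590nm, 560nm, 470nm; column 2 is 590nm.
Long rows with sample_id=S08, wavelength=590nm: 97.6 + 45.27 = 142.87.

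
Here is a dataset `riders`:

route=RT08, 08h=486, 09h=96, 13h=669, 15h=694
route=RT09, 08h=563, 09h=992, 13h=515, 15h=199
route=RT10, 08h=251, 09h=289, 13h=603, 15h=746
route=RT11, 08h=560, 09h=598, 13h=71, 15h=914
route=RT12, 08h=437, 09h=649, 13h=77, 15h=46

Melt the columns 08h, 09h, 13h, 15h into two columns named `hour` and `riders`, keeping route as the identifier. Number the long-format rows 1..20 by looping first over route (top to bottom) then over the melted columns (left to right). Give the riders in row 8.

199

20 rows total (5 × 4). Row 8: index ⌊(8-1)/4⌋ = 1 into route → RT09; (8-1) mod 4 = 3 into the melted columns → 15h.
So row 8 is (RT09, 15h, 199); riders = 199.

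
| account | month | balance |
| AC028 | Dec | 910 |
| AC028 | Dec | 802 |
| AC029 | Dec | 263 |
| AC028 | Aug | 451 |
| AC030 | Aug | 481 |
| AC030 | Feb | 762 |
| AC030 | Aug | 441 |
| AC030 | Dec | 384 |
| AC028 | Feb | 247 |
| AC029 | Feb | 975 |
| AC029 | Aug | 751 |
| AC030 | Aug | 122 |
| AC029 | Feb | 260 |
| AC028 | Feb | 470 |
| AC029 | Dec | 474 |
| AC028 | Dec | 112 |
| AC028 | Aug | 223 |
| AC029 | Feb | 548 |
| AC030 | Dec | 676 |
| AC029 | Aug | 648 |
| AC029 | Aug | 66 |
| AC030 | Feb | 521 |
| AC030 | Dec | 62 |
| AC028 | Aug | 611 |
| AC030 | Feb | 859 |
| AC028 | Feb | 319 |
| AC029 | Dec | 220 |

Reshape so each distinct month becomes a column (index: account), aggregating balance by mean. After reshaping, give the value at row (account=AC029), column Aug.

Rows with account=AC029 and month=Aug: balance values are 751, 648, 66.
(751 + 648 + 66) / 3 = 488.33.

488.33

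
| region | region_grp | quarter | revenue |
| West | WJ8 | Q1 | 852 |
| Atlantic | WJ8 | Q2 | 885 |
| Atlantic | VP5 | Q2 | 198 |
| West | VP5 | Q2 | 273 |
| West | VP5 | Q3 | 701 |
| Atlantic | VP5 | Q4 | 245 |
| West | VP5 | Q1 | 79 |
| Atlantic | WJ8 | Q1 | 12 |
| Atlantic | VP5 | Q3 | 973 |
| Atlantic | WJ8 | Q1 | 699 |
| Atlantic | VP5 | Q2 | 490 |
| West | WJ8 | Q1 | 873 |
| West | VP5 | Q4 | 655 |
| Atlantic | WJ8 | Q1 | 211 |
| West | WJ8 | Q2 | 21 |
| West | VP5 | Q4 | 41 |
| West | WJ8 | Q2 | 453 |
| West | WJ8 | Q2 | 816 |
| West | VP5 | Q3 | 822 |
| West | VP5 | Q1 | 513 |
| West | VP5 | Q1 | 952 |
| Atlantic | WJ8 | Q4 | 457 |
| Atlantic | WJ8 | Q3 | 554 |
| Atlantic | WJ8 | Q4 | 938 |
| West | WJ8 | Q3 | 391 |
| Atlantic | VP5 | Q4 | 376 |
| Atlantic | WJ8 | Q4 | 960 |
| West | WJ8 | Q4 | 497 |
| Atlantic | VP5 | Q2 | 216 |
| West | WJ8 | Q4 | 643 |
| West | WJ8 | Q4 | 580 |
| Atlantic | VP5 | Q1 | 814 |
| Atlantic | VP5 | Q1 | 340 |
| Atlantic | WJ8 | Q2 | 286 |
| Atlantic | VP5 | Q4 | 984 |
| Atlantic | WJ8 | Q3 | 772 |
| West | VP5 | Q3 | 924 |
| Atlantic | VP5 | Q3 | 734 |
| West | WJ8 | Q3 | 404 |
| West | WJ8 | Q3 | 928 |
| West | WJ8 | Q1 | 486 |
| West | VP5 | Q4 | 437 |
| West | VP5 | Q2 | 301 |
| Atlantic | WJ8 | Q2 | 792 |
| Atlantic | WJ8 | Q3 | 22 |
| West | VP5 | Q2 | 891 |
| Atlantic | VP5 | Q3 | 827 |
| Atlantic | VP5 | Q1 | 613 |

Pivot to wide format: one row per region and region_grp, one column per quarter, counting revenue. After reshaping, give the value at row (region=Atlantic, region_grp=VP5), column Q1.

Rows with region=Atlantic, region_grp=VP5 and quarter=Q1: revenue values are 814, 340, 613.
3 rows match — count = 3.

3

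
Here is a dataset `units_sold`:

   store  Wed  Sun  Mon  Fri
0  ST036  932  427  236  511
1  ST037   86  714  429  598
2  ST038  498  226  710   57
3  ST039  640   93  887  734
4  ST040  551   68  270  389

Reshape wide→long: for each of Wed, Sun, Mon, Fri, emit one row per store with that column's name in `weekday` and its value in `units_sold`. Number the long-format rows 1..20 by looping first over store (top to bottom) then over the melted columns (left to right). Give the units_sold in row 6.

714

20 rows total (5 × 4). Row 6: index ⌊(6-1)/4⌋ = 1 into store → ST037; (6-1) mod 4 = 1 into the melted columns → Sun.
So row 6 is (ST037, Sun, 714); units_sold = 714.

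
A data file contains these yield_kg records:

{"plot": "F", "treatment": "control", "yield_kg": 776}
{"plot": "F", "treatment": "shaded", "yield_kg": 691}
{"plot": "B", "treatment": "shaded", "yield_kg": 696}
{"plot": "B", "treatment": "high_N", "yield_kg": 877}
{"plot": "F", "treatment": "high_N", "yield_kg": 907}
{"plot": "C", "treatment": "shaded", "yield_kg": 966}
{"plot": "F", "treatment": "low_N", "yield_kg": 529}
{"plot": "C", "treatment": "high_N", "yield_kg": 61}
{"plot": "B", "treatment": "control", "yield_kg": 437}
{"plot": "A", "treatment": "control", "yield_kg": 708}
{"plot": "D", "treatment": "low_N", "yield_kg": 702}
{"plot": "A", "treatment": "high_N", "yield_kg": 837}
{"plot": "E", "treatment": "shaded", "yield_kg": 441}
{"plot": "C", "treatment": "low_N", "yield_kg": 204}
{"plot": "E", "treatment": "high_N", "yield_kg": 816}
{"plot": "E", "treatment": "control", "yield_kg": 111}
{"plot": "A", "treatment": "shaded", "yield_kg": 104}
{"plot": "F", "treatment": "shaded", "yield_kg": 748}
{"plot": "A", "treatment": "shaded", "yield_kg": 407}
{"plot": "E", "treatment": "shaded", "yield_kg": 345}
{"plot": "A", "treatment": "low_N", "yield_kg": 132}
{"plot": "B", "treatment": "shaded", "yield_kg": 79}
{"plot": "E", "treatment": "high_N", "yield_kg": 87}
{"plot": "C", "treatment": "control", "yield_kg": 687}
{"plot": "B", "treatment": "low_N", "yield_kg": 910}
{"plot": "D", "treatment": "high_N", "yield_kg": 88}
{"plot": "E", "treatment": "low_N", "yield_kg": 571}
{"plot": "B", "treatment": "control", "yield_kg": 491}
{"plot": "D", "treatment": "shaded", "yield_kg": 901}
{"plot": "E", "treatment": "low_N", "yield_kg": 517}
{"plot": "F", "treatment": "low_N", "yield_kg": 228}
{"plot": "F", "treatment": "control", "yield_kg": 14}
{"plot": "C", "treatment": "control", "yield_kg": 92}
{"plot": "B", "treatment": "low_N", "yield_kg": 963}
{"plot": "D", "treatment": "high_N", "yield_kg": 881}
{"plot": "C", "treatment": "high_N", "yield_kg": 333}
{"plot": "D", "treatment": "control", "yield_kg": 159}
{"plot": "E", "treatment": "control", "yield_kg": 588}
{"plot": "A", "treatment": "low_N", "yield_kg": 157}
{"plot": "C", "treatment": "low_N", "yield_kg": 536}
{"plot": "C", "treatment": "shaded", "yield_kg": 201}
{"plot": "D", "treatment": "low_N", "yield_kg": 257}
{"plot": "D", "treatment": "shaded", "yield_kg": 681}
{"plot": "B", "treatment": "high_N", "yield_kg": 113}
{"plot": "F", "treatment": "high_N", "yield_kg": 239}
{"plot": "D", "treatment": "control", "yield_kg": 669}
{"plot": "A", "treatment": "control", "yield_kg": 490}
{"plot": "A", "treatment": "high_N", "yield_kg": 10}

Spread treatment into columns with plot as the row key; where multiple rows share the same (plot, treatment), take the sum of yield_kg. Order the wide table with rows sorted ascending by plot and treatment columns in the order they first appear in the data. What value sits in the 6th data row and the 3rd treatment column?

With rows sorted ascending by plot, row 6 is plot=F. treatment columns in first-appearance order: control, shaded, high_N, low_N; column 3 is high_N.
Long rows with plot=F, treatment=high_N: 907 + 239 = 1146.

1146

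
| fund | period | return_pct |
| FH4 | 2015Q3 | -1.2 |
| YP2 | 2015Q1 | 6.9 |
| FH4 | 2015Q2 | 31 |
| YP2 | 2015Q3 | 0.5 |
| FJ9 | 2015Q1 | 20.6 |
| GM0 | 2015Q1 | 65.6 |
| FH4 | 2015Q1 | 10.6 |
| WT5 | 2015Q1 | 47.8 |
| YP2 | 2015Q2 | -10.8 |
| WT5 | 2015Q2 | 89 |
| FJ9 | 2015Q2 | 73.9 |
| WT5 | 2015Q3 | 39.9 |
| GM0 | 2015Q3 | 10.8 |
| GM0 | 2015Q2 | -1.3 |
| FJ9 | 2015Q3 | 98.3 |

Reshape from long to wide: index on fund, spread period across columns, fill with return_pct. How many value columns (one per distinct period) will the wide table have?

3 distinct period values: 2015Q1, 2015Q2, 2015Q3.

3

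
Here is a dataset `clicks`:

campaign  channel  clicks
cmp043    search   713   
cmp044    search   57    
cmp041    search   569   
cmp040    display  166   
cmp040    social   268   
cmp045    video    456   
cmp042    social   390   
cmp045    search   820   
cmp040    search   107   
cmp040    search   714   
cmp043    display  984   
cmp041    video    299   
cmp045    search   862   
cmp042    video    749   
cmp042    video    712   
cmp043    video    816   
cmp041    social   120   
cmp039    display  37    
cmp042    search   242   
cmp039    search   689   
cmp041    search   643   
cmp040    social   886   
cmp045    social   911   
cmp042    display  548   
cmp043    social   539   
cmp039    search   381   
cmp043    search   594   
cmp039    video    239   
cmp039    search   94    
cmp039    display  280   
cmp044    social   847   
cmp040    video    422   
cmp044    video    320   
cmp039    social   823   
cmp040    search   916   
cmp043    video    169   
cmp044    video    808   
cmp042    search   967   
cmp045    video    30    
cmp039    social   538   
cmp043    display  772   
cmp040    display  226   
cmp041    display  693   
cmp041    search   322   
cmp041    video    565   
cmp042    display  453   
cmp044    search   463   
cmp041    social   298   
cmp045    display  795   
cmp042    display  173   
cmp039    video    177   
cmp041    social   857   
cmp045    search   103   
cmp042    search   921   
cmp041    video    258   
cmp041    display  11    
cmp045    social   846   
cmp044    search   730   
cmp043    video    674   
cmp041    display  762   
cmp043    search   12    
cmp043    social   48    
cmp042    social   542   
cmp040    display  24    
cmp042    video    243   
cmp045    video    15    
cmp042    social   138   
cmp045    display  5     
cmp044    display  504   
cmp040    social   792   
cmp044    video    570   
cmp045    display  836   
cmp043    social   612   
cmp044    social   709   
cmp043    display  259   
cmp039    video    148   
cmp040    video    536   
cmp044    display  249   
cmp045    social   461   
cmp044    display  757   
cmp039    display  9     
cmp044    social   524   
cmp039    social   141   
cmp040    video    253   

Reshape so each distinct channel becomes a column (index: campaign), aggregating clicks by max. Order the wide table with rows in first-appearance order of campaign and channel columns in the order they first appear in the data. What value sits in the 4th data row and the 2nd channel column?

With rows in first-appearance order of campaign, row 4 is campaign=cmp040. channel columns in first-appearance order: search, display, social, video; column 2 is display.
Long rows with campaign=cmp040, channel=display: max(166, 226, 24) = 226.

226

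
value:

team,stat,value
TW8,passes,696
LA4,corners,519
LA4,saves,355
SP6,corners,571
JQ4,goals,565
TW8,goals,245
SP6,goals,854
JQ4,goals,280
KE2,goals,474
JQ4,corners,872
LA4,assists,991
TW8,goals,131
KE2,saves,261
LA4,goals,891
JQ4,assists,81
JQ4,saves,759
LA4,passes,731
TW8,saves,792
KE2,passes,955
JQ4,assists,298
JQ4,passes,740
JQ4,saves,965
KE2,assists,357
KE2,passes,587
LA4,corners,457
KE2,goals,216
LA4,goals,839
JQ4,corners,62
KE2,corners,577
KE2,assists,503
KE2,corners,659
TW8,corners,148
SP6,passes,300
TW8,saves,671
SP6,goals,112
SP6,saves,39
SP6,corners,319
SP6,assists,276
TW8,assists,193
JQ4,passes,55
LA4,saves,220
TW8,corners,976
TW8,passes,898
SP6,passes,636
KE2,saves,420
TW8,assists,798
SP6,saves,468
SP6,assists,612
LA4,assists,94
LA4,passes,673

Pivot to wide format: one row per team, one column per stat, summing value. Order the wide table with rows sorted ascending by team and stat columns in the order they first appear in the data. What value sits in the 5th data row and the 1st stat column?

1594

With rows sorted ascending by team, row 5 is team=TW8. stat columns in first-appearance order: passes, corners, saves, goals, assists; column 1 is passes.
Long rows with team=TW8, stat=passes: 696 + 898 = 1594.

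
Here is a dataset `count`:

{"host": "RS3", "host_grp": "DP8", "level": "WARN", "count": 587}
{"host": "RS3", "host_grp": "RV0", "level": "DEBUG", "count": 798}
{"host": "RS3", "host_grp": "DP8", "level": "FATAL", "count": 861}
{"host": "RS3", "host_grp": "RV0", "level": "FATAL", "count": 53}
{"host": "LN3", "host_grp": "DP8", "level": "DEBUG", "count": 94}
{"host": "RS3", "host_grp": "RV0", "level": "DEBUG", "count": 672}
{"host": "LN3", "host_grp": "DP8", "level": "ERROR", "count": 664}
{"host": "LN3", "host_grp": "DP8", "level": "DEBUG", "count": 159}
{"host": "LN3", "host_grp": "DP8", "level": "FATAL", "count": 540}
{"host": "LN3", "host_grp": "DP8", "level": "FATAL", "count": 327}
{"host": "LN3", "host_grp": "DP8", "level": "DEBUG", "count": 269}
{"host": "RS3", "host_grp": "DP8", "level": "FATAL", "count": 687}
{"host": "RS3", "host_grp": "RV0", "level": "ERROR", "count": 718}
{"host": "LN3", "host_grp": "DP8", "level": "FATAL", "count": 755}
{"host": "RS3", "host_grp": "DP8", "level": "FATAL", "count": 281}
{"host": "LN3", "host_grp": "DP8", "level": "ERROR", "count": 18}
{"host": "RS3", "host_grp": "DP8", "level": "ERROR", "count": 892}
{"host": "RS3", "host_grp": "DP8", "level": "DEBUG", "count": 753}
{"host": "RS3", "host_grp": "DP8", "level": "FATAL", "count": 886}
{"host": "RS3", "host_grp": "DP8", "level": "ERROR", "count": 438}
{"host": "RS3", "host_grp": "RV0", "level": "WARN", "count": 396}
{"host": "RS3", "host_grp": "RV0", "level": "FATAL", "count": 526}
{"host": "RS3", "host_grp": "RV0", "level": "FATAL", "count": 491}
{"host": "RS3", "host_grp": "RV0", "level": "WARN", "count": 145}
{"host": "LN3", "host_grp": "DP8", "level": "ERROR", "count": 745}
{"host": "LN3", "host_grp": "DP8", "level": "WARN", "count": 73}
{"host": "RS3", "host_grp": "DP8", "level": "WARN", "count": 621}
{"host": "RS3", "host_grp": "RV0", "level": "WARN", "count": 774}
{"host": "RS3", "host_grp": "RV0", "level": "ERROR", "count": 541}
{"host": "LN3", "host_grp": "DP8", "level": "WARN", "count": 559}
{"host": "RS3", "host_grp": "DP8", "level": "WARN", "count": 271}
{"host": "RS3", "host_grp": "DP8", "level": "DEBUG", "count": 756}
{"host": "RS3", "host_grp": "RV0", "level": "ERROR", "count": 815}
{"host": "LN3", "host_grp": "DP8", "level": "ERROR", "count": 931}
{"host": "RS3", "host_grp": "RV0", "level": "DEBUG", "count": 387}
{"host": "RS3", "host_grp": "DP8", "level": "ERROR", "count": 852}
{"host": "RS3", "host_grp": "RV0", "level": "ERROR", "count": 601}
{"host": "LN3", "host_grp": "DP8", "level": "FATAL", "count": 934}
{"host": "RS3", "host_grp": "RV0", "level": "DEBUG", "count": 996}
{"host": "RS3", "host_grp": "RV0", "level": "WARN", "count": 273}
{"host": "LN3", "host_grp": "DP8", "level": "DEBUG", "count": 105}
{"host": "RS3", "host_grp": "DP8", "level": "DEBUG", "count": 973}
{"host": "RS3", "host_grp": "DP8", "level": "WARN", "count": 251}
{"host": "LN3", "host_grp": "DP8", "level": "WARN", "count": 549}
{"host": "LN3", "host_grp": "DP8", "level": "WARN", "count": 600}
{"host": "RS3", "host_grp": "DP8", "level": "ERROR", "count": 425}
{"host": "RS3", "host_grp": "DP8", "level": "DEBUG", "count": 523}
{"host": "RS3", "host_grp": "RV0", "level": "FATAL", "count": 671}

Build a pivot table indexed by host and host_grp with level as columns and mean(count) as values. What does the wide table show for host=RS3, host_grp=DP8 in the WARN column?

432.50

Rows with host=RS3, host_grp=DP8 and level=WARN: count values are 587, 621, 271, 251.
(587 + 621 + 271 + 251) / 4 = 432.50.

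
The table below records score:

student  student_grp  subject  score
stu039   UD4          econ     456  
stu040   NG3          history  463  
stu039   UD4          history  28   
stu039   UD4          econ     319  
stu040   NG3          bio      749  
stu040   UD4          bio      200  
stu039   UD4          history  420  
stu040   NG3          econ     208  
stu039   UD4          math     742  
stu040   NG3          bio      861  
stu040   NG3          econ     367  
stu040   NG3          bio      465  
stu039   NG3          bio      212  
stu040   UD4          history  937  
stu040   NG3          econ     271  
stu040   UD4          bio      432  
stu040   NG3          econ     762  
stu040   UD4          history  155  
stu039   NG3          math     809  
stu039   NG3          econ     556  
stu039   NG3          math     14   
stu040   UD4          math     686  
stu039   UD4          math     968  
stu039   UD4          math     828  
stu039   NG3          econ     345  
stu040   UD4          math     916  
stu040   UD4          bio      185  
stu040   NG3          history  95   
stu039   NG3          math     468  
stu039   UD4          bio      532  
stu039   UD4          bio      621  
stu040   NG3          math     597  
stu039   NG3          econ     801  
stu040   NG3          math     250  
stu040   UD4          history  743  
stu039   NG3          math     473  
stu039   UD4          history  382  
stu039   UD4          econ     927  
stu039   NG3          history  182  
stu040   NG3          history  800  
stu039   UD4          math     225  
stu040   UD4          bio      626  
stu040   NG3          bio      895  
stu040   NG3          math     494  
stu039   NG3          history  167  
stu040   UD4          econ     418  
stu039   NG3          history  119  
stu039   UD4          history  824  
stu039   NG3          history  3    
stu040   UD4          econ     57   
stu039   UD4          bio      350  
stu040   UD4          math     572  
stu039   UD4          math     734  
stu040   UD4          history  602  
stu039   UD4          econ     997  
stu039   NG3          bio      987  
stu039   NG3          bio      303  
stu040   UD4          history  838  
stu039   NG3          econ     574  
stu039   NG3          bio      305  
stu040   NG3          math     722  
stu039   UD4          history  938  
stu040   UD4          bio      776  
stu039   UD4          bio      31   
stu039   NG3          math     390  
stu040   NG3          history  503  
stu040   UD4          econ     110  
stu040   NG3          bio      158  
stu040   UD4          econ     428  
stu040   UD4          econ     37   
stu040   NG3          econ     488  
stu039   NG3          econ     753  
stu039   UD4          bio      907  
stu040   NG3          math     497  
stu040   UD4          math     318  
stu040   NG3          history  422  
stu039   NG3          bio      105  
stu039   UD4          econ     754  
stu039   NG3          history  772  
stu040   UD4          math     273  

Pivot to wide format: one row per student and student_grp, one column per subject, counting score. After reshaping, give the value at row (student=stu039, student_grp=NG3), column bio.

Rows with student=stu039, student_grp=NG3 and subject=bio: score values are 212, 987, 303, 305, 105.
5 rows match — count = 5.

5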